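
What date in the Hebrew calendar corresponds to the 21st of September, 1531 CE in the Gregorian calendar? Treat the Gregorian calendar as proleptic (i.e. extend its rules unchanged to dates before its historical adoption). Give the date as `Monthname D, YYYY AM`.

Elul 29, 5291 AM

Both dates share Julian Day Number 2280509; in the Hebrew calendar that is 29 Elul 5291 AM.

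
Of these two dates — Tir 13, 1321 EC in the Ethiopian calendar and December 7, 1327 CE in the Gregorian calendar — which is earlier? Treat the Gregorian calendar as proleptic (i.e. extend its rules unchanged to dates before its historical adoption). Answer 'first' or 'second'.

second

First date → JDN 2206483; second date → JDN 2206077.
JDN 2206077 < JDN 2206483, so the second date is earlier.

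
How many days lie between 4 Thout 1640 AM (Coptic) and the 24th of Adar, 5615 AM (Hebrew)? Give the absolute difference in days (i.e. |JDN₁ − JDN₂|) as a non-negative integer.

First date → JDN 2423678; second date → JDN 2398657.
The interval is |2423678 − 2398657| = 25021 days.

25021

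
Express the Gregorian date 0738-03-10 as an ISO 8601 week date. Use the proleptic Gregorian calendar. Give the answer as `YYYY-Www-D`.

0738-W10-4

The weekday is Thursday (ISO weekday 4).
That Thursday belongs to ISO week 10 of ISO year 738.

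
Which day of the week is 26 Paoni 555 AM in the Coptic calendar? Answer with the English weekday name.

This is JDN 2027673 (24 June 839 Gregorian).
Since JDN mod 7 = 4 (0 = Monday), the day is Friday.

Friday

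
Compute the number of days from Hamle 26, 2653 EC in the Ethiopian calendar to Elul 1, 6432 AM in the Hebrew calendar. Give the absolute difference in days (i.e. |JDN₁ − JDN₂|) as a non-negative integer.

4027

JDN of the first date = 2693189.
JDN of the second date = 2697216.
|2697216 − 2693189| = 4027.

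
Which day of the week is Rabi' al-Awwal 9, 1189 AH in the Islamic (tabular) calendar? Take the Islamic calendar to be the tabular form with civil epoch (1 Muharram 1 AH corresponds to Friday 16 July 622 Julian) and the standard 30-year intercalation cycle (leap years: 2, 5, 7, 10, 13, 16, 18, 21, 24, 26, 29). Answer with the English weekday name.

Equivalently 10 May 1775 Gregorian, JDN 2369495.
Since JDN mod 7 = 2 (0 = Monday), the day is Wednesday.

Wednesday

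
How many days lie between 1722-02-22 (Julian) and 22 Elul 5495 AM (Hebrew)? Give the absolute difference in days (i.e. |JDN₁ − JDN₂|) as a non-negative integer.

First date → JDN 2350071; second date → JDN 2355007.
The interval is |2350071 − 2355007| = 4936 days.

4936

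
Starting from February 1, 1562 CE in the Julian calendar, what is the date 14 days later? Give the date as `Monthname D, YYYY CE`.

JDN of February 1, 1562 CE = 2291610.
2291610 + 14 = 2291624.
JDN 2291624 in the Julian calendar is February 15, 1562 CE.

February 15, 1562 CE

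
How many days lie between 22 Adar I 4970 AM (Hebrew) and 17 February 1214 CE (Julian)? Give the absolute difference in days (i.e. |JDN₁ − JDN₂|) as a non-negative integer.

JDN of the first date = 2163058.
JDN of the second date = 2164519.
|2164519 − 2163058| = 1461.

1461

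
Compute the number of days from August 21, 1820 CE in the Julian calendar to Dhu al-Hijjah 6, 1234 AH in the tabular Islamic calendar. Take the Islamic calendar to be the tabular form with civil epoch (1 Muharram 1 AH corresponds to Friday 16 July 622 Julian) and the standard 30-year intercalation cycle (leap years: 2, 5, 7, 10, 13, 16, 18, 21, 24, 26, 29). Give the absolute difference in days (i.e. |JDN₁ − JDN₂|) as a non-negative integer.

First date → JDN 2386046; second date → JDN 2385704.
The interval is |2386046 − 2385704| = 342 days.

342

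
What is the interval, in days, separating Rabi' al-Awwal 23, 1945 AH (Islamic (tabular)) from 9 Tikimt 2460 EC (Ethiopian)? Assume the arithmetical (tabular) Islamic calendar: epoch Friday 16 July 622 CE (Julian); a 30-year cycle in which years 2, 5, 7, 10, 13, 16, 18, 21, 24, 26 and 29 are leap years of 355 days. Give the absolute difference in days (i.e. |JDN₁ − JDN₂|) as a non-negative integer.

15001

First date → JDN 2637410; second date → JDN 2622409.
The interval is |2637410 − 2622409| = 15001 days.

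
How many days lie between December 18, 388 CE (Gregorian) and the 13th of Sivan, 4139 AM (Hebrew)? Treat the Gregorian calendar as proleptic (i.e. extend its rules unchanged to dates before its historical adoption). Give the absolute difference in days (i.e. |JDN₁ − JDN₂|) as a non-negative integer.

First date → JDN 1863126; second date → JDN 1859622.
The interval is |1863126 − 1859622| = 3504 days.

3504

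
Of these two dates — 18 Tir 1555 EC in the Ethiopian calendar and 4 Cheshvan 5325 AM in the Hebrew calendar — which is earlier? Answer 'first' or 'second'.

Converting both to JDN: 2291956 vs 2292592; the smaller is the first.

first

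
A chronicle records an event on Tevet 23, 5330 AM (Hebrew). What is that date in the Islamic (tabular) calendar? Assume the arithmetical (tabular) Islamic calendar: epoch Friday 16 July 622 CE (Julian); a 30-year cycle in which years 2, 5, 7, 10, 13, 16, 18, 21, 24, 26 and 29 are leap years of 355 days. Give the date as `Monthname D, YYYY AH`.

Rajab 22, 977 AH

The source date corresponds to 10 January 1570 in the proleptic Gregorian calendar (JDN 2294500).
That day falls on 22 Rajab 977 AH in the tabular Islamic calendar.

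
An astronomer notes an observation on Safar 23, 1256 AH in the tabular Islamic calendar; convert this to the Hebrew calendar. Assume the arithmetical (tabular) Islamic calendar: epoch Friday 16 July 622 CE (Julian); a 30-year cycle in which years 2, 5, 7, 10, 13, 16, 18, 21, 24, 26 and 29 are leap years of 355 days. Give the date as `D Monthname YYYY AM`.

The source date corresponds to 26 April 1840 in the Gregorian calendar (JDN 2393222).
That day falls on 23 Nisan 5600 AM in the Hebrew calendar.

23 Nisan 5600 AM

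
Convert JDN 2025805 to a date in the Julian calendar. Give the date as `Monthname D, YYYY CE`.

JDN 2025805 is 13 May 834 in the proleptic Gregorian calendar.
In the Julian calendar that day is May 9, 834 CE.

May 9, 834 CE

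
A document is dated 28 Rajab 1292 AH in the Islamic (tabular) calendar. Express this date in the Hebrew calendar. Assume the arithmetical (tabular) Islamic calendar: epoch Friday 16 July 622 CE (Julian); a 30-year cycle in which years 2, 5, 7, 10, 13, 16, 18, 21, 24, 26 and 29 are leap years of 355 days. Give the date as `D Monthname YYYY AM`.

Both dates share Julian Day Number 2406131; in the Hebrew calendar that is 29 Av 5635 AM.

29 Av 5635 AM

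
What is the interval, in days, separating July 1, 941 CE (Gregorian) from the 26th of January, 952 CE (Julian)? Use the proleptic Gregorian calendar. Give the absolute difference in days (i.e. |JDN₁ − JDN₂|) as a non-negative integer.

3866

JDN of the first date = 2064935.
JDN of the second date = 2068801.
|2068801 − 2064935| = 3866.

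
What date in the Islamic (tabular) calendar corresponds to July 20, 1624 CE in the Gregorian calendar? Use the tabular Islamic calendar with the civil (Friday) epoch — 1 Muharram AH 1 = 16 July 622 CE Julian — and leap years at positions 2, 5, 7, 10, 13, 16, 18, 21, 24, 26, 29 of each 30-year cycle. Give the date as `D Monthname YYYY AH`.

4 Shawwal 1033 AH

Both dates share Julian Day Number 2314415; in the tabular Islamic calendar that is 4 Shawwal 1033 AH.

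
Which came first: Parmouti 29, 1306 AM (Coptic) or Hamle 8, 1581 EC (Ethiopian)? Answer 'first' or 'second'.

second

First date → JDN 2301919; second date → JDN 2301623.
JDN 2301623 < JDN 2301919, so the second date is earlier.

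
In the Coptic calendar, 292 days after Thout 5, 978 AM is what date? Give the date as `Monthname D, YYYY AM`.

Paoni 27, 978 AM

The starting date is JDN 2181883; 2181883 + 292 = 2182175.
JDN 2182175 corresponds to Paoni 27, 978 AM.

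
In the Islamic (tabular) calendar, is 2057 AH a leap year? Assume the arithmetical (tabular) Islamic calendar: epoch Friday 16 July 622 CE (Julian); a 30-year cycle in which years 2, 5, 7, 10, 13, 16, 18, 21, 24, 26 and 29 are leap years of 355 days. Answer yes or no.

Year 2057 AH is year 17 of its 30-year cycle; leap positions are 2, 5, 7, 10, 13, 16, 18, 21, 24, 26, 29, so it is a common year (354 days).

no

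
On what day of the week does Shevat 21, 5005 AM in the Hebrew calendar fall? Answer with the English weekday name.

Friday

This is JDN 2175814 (27 January 1245 Gregorian).
2175814 ≡ 4 (mod 7); counting from Monday = 0 gives Friday.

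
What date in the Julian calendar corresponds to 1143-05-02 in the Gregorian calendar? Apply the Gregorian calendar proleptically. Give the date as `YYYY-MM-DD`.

1143-04-25

The Julian–Gregorian offset here is 7 days (Julian trailing).
2 May 1143 Gregorian − 7 days → 25 April 1143 Julian.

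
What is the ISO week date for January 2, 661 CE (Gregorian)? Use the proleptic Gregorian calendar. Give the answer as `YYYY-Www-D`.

0661-W01-3

The weekday is Wednesday (ISO weekday 3).
That Wednesday belongs to ISO week 1 of ISO year 661.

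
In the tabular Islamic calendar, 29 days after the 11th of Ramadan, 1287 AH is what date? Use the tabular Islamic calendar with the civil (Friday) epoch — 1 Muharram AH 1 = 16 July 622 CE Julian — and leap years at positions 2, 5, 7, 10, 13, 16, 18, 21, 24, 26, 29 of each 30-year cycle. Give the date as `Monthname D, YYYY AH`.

Shawwal 10, 1287 AH

Counting 29 days forward from JDN 2404402 reaches JDN 2404431, which is Shawwal 10, 1287 AH.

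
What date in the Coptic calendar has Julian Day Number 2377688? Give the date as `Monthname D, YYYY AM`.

Paopi 6, 1514 AM

The Gregorian equivalent of JDN 2377688 is 14 October 1797.
In the Coptic calendar that day is Paopi 6, 1514 AM.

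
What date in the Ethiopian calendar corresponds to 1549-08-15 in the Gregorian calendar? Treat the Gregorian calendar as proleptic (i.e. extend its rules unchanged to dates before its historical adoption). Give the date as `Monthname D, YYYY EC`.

Both dates share Julian Day Number 2287047; in the Ethiopian calendar that is 12 Nehase 1541 EC.

Nehase 12, 1541 EC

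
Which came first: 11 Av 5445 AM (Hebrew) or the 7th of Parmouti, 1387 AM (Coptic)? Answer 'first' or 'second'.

The two dates have Julian Day Numbers 2336717 and 2331482 respectively.
Since 2331482 < 2336717, the second date comes first.

second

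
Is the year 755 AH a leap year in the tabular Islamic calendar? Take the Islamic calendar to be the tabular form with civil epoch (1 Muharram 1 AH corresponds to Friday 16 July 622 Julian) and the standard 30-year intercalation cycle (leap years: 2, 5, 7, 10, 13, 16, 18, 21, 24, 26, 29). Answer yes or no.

yes

Year 755 AH is year 5 of its 30-year cycle; leap positions are 2, 5, 7, 10, 13, 16, 18, 21, 24, 26, 29, so it is a leap year (355 days).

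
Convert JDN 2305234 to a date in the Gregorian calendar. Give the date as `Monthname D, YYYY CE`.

June 1, 1599 CE

Counting from JDN 2299161 = 15 Oct 1582 gives an offset of 6073 days.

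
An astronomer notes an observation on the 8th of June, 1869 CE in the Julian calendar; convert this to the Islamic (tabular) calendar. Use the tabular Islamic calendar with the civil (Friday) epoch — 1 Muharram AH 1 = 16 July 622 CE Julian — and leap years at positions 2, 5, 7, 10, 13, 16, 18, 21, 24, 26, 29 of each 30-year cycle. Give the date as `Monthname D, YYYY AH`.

Rabi' al-Awwal 10, 1286 AH

The source date corresponds to 20 June 1869 in the Gregorian calendar (JDN 2403869).
That day falls on 10 Rabi' al-Awwal 1286 AH in the tabular Islamic calendar.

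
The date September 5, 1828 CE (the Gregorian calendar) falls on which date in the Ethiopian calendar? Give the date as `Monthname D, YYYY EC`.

Julian Day Number of the source date = 2388971.
Converting JDN 2388971 to the Ethiopian calendar gives 1 Pagume 1820 EC.

Pagume 1, 1820 EC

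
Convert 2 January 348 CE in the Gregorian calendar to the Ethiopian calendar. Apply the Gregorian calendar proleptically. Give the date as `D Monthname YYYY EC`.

Both dates share Julian Day Number 1848165; in the Ethiopian calendar that is 5 Tir 340 EC.

5 Tir 340 EC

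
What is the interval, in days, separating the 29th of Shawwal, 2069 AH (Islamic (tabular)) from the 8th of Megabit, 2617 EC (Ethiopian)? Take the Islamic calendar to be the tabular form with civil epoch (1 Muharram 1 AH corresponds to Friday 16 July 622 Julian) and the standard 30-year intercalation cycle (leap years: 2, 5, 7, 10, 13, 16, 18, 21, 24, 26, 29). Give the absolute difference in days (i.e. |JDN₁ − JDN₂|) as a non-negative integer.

1662

First date → JDN 2681564; second date → JDN 2679902.
The interval is |2681564 − 2679902| = 1662 days.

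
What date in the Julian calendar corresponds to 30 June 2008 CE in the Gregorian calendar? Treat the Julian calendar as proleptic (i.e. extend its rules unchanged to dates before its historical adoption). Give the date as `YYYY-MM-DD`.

At this point the Julian calendar is 13 days behind the Gregorian.
30 June 2008 Gregorian − 13 days → 17 June 2008 Julian.

2008-06-17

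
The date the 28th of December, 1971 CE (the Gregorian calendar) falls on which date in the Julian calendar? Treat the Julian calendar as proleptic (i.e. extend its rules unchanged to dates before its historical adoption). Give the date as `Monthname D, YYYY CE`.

December 15, 1971 CE

The Julian–Gregorian offset here is 13 days (Julian trailing).
28 December 1971 Gregorian − 13 days → 15 December 1971 Julian.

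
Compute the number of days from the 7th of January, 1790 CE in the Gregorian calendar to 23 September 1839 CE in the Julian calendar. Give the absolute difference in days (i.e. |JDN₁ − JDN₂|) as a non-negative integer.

18167

JDN of the first date = 2374851.
JDN of the second date = 2393018.
|2393018 − 2374851| = 18167.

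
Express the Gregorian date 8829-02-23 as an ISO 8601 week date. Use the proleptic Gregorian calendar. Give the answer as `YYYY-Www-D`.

8829-W08-5

The weekday is Friday (ISO weekday 5).
That Friday belongs to ISO week 8 of ISO year 8829.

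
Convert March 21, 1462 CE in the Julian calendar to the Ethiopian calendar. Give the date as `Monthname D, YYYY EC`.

The source date corresponds to 30 March 1462 in the proleptic Gregorian calendar (JDN 2255133).
That day falls on 25 Megabit 1454 EC in the Ethiopian calendar.

Megabit 25, 1454 EC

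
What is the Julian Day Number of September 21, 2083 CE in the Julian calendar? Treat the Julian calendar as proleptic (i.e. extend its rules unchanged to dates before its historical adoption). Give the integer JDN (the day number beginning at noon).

Equivalently 4 October 2083 (Gregorian).
JDN 2400001 is 17 November 1858 CE (Gregorian), MJD 0; the target day is +82136 days from there, so JDN = 2482137.

2482137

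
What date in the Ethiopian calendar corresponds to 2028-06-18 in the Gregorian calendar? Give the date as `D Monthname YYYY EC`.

Julian Day Number of the source date = 2461941.
Converting JDN 2461941 to the Ethiopian calendar gives 11 Sene 2020 EC.

11 Sene 2020 EC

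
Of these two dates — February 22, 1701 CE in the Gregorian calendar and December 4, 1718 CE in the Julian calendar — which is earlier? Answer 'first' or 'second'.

First date → JDN 2342390; second date → JDN 2348895.
JDN 2342390 < JDN 2348895, so the first date is earlier.

first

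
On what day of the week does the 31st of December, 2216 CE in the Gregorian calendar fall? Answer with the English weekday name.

Tuesday

JDN 2530802 mod 7 = 1, and JDN 0 was a Monday, so this is a Tuesday.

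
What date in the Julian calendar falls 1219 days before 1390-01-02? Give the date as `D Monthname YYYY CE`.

1 September 1386 CE

Counting 1219 days back from JDN 2228757 reaches JDN 2227538, which is 1 September 1386 CE.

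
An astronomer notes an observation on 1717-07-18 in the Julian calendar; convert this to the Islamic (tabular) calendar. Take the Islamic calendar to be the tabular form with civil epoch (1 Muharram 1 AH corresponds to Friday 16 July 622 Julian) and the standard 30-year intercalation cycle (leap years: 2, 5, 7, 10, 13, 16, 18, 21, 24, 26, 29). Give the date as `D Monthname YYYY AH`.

19 Sha'ban 1129 AH

The source date corresponds to 29 July 1717 in the Gregorian calendar (JDN 2348391).
That day falls on 19 Sha'ban 1129 AH in the tabular Islamic calendar.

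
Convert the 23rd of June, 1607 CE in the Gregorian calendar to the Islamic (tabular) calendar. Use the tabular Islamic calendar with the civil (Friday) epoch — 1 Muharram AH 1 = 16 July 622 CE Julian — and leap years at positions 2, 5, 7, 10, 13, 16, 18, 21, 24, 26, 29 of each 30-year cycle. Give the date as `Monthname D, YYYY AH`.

Both dates share Julian Day Number 2308178; in the tabular Islamic calendar that is 27 Safar 1016 AH.

Safar 27, 1016 AH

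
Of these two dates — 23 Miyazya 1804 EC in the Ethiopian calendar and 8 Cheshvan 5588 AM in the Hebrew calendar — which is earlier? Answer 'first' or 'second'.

first

Converting both to JDN: 2382999 vs 2388659; the smaller is the first.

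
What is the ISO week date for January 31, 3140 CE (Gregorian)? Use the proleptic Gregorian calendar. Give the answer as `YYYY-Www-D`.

The weekday is Wednesday (ISO weekday 3).
That Wednesday belongs to ISO week 5 of ISO year 3140.

3140-W05-3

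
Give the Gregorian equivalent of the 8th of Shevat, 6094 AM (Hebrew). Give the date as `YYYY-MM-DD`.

2334-01-13

Both dates share Julian Day Number 2573548; in the Gregorian calendar that is 13 January 2334 CE.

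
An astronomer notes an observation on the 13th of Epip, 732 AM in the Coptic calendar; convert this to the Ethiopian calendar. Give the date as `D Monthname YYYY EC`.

13 Hamle 1008 EC

Both dates share Julian Day Number 2092340; in the Ethiopian calendar that is 13 Hamle 1008 EC.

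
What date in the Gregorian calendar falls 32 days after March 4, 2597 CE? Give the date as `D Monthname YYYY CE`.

JDN of March 4, 2597 CE = 2669658.
2669658 + 32 = 2669690.
JDN 2669690 in the Gregorian calendar is 5 April 2597 CE.

5 April 2597 CE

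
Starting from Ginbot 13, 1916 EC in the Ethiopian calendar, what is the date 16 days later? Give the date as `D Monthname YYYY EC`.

The starting date is JDN 2423927; 2423927 + 16 = 2423943.
JDN 2423943 corresponds to 29 Ginbot 1916 EC.

29 Ginbot 1916 EC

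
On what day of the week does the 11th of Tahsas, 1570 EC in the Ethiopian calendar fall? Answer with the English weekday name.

Saturday

Equivalently 17 December 1577 Gregorian, JDN 2297398.
Since JDN mod 7 = 5 (0 = Monday), the day is Saturday.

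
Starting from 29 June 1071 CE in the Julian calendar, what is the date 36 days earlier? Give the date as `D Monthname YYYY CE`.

24 May 1071 CE

The starting date is JDN 2112420; 2112420 − 36 = 2112384.
JDN 2112384 corresponds to 24 May 1071 CE.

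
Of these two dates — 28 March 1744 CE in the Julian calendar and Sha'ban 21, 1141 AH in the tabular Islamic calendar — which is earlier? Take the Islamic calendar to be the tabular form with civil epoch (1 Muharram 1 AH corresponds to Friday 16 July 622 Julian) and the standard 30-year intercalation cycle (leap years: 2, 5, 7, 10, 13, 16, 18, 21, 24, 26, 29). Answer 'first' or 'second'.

second

The two dates have Julian Day Numbers 2358141 and 2352645 respectively.
Since 2352645 < 2358141, the second date comes first.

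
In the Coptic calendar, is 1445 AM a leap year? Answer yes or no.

no

1445 mod 4 = 1; in the Coptic calendar a year is leap when year mod 4 = 3, so it is a common year.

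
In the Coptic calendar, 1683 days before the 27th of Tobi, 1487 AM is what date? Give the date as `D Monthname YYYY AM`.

20 Paoni 1482 AM

The starting date is JDN 2367937; 2367937 − 1683 = 2366254.
JDN 2366254 corresponds to 20 Paoni 1482 AM.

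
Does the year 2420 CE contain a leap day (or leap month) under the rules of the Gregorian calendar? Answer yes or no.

2420 is divisible by 4 and not by 100, so it is a leap year.

yes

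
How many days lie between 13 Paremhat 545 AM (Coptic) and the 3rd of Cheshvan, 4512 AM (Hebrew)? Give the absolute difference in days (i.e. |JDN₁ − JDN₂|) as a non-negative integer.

First date → JDN 2023918; second date → JDN 1995660.
The interval is |2023918 − 1995660| = 28258 days.

28258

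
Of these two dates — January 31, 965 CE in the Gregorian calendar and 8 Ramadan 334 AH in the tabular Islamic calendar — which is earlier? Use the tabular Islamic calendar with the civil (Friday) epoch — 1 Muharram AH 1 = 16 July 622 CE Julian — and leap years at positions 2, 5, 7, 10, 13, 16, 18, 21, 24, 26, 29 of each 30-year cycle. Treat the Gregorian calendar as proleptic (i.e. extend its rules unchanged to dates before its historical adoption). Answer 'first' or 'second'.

second

First date → JDN 2073550; second date → JDN 2066687.
JDN 2066687 < JDN 2073550, so the second date is earlier.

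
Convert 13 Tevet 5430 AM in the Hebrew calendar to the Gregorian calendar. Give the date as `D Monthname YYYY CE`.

5 January 1670 CE

Julian Day Number of the source date = 2331020.
Converting JDN 2331020 to the Gregorian calendar gives 5 January 1670 CE.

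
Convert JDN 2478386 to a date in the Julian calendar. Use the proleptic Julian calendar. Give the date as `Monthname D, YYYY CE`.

JDN 2478386 is 27 June 2073 in the Gregorian calendar.
In the Julian calendar that day is June 14, 2073 CE.

June 14, 2073 CE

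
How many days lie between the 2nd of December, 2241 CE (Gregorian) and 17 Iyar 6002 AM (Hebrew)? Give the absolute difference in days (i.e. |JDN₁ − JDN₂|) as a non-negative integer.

167

First date → JDN 2539904; second date → JDN 2540071.
The interval is |2539904 − 2540071| = 167 days.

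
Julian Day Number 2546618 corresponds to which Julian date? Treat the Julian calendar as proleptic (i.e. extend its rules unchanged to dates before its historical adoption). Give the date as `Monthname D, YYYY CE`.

The Gregorian equivalent of JDN 2546618 is 20 April 2260.
In the Julian calendar that day is April 5, 2260 CE.

April 5, 2260 CE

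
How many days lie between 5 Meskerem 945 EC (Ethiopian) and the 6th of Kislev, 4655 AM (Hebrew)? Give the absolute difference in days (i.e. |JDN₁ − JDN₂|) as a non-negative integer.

JDN of the first date = 2069021.
JDN of the second date = 2047903.
|2047903 − 2069021| = 21118.

21118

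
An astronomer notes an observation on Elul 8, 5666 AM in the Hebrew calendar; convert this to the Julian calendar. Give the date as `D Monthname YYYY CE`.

Both dates share Julian Day Number 2417452; in the Julian calendar that is 16 August 1906 CE.

16 August 1906 CE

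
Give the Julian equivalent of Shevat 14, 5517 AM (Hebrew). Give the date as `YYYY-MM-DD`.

1757-01-24

The source date corresponds to 4 February 1757 in the Gregorian calendar (JDN 2362826).
That day falls on 24 January 1757 CE in the Julian calendar.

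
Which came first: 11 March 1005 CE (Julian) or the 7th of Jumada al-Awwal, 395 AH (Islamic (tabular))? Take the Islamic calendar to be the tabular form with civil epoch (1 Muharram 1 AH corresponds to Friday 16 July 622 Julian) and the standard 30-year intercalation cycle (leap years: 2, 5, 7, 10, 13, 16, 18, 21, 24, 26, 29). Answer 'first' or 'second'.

First date → JDN 2088204; second date → JDN 2088184.
JDN 2088184 < JDN 2088204, so the second date is earlier.

second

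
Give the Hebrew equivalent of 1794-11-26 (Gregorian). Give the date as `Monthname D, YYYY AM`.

Kislev 4, 5555 AM

Julian Day Number of the source date = 2376635.
Converting JDN 2376635 to the Hebrew calendar gives 4 Kislev 5555 AM.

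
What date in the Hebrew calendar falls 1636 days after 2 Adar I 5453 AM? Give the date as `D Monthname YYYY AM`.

Counting 1636 days forward from JDN 2339455 reaches JDN 2341091, which is 15 Av 5457 AM.

15 Av 5457 AM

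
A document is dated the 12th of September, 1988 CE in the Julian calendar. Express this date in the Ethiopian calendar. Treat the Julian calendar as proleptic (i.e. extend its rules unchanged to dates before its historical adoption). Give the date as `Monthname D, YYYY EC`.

Meskerem 15, 1981 EC

Julian Day Number of the source date = 2447430.
Converting JDN 2447430 to the Ethiopian calendar gives 15 Meskerem 1981 EC.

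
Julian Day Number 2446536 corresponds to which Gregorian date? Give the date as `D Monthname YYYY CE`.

JDN 2451545 is 1 Jan 2000; 2446536 is −5009 days from there.

15 April 1986 CE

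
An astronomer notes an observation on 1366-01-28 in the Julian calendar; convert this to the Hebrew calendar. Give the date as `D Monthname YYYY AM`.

Both dates share Julian Day Number 2220017; in the Hebrew calendar that is 15 Shevat 5126 AM.

15 Shevat 5126 AM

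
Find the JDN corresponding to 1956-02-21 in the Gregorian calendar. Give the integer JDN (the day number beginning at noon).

2435525

JDN 2299161 is 15 October 1582 CE (Gregorian); the target day is +136364 days from there, so JDN = 2435525.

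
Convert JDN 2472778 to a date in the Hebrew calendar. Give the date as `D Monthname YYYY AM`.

JDN 2472778 is 18 February 2058 in the Gregorian calendar.
In the Hebrew calendar that day is 24 Shevat 5818 AM.

24 Shevat 5818 AM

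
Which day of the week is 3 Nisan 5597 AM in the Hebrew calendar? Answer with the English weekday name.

Saturday

In the Gregorian calendar this is 8 April 1837 (JDN 2392108).
JDN 2392108 mod 7 = 5, and JDN 0 was a Monday, so this is a Saturday.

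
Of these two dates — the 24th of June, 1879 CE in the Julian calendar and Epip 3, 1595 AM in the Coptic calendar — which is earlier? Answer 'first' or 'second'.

first

First date → JDN 2407537; second date → JDN 2407540.
JDN 2407537 < JDN 2407540, so the first date is earlier.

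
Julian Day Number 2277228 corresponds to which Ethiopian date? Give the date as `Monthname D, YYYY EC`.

Meskerem 20, 1515 EC

The proleptic Gregorian equivalent of JDN 2277228 is 27 September 1522.
In the Ethiopian calendar that day is Meskerem 20, 1515 EC.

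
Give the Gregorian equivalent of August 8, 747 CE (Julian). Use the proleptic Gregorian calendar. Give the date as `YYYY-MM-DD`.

0747-08-12

For dates in this range the Gregorian date is 4 days ahead of the Julian.
8 August 747 Julian + 4 days → 12 August 747 Gregorian.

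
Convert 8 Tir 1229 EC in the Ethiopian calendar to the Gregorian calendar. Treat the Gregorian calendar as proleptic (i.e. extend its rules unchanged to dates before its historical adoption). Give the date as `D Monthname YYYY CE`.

Julian Day Number of the source date = 2172875.
Converting JDN 2172875 to the Gregorian calendar gives 10 January 1237 CE.

10 January 1237 CE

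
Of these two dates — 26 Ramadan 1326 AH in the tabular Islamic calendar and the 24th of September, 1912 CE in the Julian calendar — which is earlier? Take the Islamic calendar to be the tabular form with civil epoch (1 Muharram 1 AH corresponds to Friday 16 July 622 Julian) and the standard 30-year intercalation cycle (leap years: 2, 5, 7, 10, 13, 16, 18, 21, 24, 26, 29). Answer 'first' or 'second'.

Converting both to JDN: 2418237 vs 2419683; the smaller is the first.

first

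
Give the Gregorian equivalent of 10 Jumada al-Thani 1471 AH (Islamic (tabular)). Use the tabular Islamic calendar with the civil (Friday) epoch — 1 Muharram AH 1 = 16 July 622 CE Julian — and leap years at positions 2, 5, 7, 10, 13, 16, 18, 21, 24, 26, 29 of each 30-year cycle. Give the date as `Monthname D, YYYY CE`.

March 15, 2049 CE

Both dates share Julian Day Number 2469516; in the Gregorian calendar that is 15 March 2049 CE.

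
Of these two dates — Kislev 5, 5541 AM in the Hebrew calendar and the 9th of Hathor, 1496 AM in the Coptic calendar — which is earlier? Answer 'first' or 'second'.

Converting both to JDN: 2371529 vs 2371147; the smaller is the second.

second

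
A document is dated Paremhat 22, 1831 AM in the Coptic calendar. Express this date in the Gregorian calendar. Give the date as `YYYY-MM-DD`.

Both dates share Julian Day Number 2493638; in the Gregorian calendar that is 1 April 2115 CE.

2115-04-01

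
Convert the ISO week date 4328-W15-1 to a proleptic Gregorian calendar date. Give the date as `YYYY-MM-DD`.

4328-04-09

ISO week 1 of 4328 is the week containing the first Thursday of 4328.
Week 15, day 1 (Monday) lands on 4328-04-09.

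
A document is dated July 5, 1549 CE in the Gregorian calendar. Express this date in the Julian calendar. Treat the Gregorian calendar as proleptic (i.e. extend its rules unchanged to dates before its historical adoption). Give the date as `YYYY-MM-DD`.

1549-06-25

The Julian–Gregorian offset here is 10 days (Julian trailing).
5 July 1549 Gregorian − 10 days → 25 June 1549 Julian.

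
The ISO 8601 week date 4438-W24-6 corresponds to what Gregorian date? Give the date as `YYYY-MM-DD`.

ISO week 1 of 4438 is the week containing the first Thursday of 4438.
Week 24, day 6 (Saturday) lands on 4438-06-19.

4438-06-19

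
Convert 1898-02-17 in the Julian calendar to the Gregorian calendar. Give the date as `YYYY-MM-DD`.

1898-03-01

The Julian–Gregorian offset here is 12 days (Julian trailing).
17 February 1898 Julian + 12 days → 1 March 1898 Gregorian.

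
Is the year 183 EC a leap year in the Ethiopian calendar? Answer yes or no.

183 mod 4 = 3; in the Ethiopian calendar a year is leap when year mod 4 = 3, so it is a leap year.

yes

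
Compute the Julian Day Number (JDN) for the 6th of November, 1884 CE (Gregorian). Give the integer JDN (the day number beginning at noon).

JDN 2299161 is 15 October 1582 CE (Gregorian); the target day is +110326 days from there, so JDN = 2409487.

2409487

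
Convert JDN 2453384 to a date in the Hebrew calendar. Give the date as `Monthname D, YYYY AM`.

Shevat 3, 5765 AM

The Gregorian equivalent of JDN 2453384 is 13 January 2005.
In the Hebrew calendar that day is Shevat 3, 5765 AM.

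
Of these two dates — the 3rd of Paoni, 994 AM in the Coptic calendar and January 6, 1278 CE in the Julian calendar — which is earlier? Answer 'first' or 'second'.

Converting both to JDN: 2187995 vs 2187853; the smaller is the second.

second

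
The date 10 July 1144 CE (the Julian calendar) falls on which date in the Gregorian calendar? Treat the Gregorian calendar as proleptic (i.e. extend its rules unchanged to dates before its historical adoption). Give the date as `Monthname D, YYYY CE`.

July 17, 1144 CE

At this point the Julian calendar is 7 days behind the Gregorian.
10 July 1144 Julian + 7 days → 17 July 1144 Gregorian.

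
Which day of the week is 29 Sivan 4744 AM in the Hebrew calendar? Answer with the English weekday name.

Sunday

In the proleptic Gregorian calendar this is 6 June 984 (JDN 2080616).
JDN 2080616 mod 7 = 6, and JDN 0 was a Monday, so this is a Sunday.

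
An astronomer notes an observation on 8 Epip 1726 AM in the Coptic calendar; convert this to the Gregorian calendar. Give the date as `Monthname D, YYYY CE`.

July 15, 2010 CE

Both dates share Julian Day Number 2455393; in the Gregorian calendar that is 15 July 2010 CE.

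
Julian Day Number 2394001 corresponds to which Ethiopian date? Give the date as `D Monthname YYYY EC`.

The Gregorian equivalent of JDN 2394001 is 14 June 1842.
In the Ethiopian calendar that day is 8 Sene 1834 EC.

8 Sene 1834 EC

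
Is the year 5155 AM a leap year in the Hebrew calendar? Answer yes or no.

yes

Hebrew year 5155 is year 6 of its 19-year Metonic cycle; leap years are at positions 3, 6, 8, 11, 14, 17, 19, so it is a leap year (13 months).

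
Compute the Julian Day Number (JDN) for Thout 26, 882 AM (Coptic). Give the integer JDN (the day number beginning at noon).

2146840

Equivalently 30 September 1165 (proleptic Gregorian).
JDN 2400001 is 17 November 1858 CE (Gregorian), MJD 0; the target day is −253161 days from there, so JDN = 2146840.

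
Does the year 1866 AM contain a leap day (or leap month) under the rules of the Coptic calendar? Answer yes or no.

1866 mod 4 = 2; in the Coptic calendar a year is leap when year mod 4 = 3, so it is a common year.

no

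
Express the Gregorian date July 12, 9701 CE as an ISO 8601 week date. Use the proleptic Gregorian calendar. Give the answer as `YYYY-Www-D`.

The weekday is Tuesday (ISO weekday 2).
That Tuesday belongs to ISO week 28 of ISO year 9701.

9701-W28-2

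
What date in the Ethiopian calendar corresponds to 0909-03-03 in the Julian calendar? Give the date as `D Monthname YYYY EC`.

The source date corresponds to 8 March 909 in the proleptic Gregorian calendar (JDN 2053132).
That day falls on 7 Megabit 901 EC in the Ethiopian calendar.

7 Megabit 901 EC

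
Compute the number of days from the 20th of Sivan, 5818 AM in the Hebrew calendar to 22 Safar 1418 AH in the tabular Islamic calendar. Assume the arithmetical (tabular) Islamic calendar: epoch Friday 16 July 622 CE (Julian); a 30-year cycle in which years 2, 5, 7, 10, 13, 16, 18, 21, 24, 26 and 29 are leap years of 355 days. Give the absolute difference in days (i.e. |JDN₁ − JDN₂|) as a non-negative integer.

First date → JDN 2472892; second date → JDN 2450629.
The interval is |2472892 − 2450629| = 22263 days.

22263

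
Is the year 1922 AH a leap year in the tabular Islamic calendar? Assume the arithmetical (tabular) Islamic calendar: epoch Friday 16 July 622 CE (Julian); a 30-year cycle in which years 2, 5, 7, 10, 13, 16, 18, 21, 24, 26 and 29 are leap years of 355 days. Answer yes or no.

Year 1922 AH is year 2 of its 30-year cycle; leap positions are 2, 5, 7, 10, 13, 16, 18, 21, 24, 26, 29, so it is a leap year (355 days).

yes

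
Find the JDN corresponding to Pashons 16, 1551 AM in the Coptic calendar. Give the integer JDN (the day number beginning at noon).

2391422

Equivalently 23 May 1835 (Gregorian).
JDN 2451545 is 1 January 2000 CE (Gregorian); the target day is −60123 days from there, so JDN = 2391422.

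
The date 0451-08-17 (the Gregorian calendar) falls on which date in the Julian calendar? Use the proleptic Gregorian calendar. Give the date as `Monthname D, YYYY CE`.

August 16, 451 CE

At this point the Julian calendar is 1 day behind the Gregorian.
17 August 451 Gregorian − 1 day → 16 August 451 Julian.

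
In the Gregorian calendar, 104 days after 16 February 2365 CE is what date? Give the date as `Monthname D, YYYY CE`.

May 31, 2365 CE

The starting date is JDN 2584905; 2584905 + 104 = 2585009.
JDN 2585009 corresponds to May 31, 2365 CE.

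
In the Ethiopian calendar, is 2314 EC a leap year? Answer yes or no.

no

2314 mod 4 = 2; in the Ethiopian calendar a year is leap when year mod 4 = 3, so it is a common year.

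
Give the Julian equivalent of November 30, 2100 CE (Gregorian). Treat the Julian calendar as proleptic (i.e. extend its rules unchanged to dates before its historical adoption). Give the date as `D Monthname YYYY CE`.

16 November 2100 CE

The Julian–Gregorian offset here is 14 days (Julian trailing).
30 November 2100 Gregorian − 14 days → 16 November 2100 Julian.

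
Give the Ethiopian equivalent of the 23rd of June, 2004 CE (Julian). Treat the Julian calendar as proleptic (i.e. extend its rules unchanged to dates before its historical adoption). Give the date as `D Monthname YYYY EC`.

29 Sene 1996 EC

Both dates share Julian Day Number 2453193; in the Ethiopian calendar that is 29 Sene 1996 EC.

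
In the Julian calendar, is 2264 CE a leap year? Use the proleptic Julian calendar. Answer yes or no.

2264 mod 4 = 0, so it is a leap year in the Julian calendar.

yes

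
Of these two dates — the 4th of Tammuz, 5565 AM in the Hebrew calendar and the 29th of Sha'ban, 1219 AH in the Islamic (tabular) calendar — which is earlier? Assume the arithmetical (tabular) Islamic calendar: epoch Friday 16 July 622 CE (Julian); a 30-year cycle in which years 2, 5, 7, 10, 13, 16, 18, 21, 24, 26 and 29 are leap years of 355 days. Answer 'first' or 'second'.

second

First date → JDN 2380504; second date → JDN 2380294.
JDN 2380294 < JDN 2380504, so the second date is earlier.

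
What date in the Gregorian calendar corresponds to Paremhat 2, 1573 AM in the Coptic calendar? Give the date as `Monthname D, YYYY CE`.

March 10, 1857 CE

Both dates share Julian Day Number 2399384; in the Gregorian calendar that is 10 March 1857 CE.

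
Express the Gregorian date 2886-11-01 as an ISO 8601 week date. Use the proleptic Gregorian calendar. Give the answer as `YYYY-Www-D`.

2886-W44-5

The weekday is Friday (ISO weekday 5).
That Friday belongs to ISO week 44 of ISO year 2886.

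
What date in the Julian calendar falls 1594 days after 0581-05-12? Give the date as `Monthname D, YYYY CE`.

Counting 1594 days forward from JDN 1933400 reaches JDN 1934994, which is September 22, 585 CE.

September 22, 585 CE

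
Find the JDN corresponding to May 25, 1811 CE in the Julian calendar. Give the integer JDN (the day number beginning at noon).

2382670

Equivalently 6 June 1811 (Gregorian).
JDN 2451545 is 1 January 2000 CE (Gregorian); the target day is −68875 days from there, so JDN = 2382670.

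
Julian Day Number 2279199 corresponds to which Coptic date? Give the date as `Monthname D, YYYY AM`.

JDN 2279199 is 19 February 1528 in the proleptic Gregorian calendar.
In the Coptic calendar that day is Meshir 14, 1244 AM.

Meshir 14, 1244 AM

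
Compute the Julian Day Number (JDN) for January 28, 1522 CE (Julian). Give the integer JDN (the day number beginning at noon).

In the proleptic Gregorian calendar the same day is 7 February 1522.
JDN 2400001 is 17 November 1858 CE (Gregorian), MJD 0; the target day is −123005 days from there, so JDN = 2276996.

2276996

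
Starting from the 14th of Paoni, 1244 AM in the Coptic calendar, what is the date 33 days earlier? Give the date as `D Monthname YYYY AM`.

Counting 33 days back from JDN 2279319 reaches JDN 2279286, which is 11 Pashons 1244 AM.

11 Pashons 1244 AM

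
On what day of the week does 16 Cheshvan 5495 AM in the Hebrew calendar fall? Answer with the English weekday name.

In the Gregorian calendar this is 12 November 1734 (JDN 2354706).
Since JDN mod 7 = 4 (0 = Monday), the day is Friday.

Friday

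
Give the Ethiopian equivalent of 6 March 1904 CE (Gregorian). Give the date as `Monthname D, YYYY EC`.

Yekatit 27, 1896 EC

Julian Day Number of the source date = 2416546.
Converting JDN 2416546 to the Ethiopian calendar gives 27 Yekatit 1896 EC.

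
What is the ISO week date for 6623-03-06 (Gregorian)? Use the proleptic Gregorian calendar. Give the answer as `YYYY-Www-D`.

6623-W10-4

The weekday is Thursday (ISO weekday 4).
That Thursday belongs to ISO week 10 of ISO year 6623.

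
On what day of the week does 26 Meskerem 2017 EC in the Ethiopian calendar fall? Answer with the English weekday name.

Sunday

Equivalently 6 October 2024 Gregorian, JDN 2460590.
JDN 2460590 mod 7 = 6, and JDN 0 was a Monday, so this is a Sunday.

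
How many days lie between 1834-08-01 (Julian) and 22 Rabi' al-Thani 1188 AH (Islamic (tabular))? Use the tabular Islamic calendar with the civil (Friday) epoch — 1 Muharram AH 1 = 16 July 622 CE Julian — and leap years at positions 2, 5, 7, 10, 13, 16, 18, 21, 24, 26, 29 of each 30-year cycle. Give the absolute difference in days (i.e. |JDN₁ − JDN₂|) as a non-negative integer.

First date → JDN 2391139; second date → JDN 2369183.
The interval is |2391139 − 2369183| = 21956 days.

21956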